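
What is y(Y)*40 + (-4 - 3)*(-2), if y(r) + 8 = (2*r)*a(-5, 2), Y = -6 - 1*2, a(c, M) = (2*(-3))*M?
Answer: 7374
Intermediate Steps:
a(c, M) = -6*M
Y = -8 (Y = -6 - 2 = -8)
y(r) = -8 - 24*r (y(r) = -8 + (2*r)*(-6*2) = -8 + (2*r)*(-12) = -8 - 24*r)
y(Y)*40 + (-4 - 3)*(-2) = (-8 - 24*(-8))*40 + (-4 - 3)*(-2) = (-8 + 192)*40 - 7*(-2) = 184*40 + 14 = 7360 + 14 = 7374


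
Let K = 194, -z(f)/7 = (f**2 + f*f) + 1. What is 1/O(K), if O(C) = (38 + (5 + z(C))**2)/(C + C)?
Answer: 194/138814966437 ≈ 1.3975e-9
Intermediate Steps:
z(f) = -7 - 14*f**2 (z(f) = -7*((f**2 + f*f) + 1) = -7*((f**2 + f**2) + 1) = -7*(2*f**2 + 1) = -7*(1 + 2*f**2) = -7 - 14*f**2)
O(C) = (38 + (-2 - 14*C**2)**2)/(2*C) (O(C) = (38 + (5 + (-7 - 14*C**2))**2)/(C + C) = (38 + (-2 - 14*C**2)**2)/((2*C)) = (38 + (-2 - 14*C**2)**2)*(1/(2*C)) = (38 + (-2 - 14*C**2)**2)/(2*C))
1/O(K) = 1/((19 + 2*(1 + 7*194**2)**2)/194) = 1/((19 + 2*(1 + 7*37636)**2)/194) = 1/((19 + 2*(1 + 263452)**2)/194) = 1/((19 + 2*263453**2)/194) = 1/((19 + 2*69407483209)/194) = 1/((19 + 138814966418)/194) = 1/((1/194)*138814966437) = 1/(138814966437/194) = 194/138814966437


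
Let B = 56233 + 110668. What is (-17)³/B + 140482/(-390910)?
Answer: -12683563556/32621634955 ≈ -0.38881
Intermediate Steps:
B = 166901
(-17)³/B + 140482/(-390910) = (-17)³/166901 + 140482/(-390910) = -4913*1/166901 + 140482*(-1/390910) = -4913/166901 - 70241/195455 = -12683563556/32621634955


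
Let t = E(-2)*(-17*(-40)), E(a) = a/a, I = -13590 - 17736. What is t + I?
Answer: -30646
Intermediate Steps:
I = -31326
E(a) = 1
t = 680 (t = 1*(-17*(-40)) = 1*680 = 680)
t + I = 680 - 31326 = -30646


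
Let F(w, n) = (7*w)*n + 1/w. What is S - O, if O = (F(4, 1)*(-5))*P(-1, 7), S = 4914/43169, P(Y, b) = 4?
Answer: 3485057/6167 ≈ 565.11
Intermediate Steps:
F(w, n) = 1/w + 7*n*w (F(w, n) = 7*n*w + 1/w = 1/w + 7*n*w)
S = 702/6167 (S = 4914*(1/43169) = 702/6167 ≈ 0.11383)
O = -565 (O = ((1/4 + 7*1*4)*(-5))*4 = ((1/4 + 28)*(-5))*4 = ((113/4)*(-5))*4 = -565/4*4 = -565)
S - O = 702/6167 - 1*(-565) = 702/6167 + 565 = 3485057/6167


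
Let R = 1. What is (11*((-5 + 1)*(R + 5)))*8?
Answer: -2112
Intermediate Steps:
(11*((-5 + 1)*(R + 5)))*8 = (11*((-5 + 1)*(1 + 5)))*8 = (11*(-4*6))*8 = (11*(-24))*8 = -264*8 = -2112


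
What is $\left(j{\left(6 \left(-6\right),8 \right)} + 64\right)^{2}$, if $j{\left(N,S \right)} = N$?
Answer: $784$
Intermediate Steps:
$\left(j{\left(6 \left(-6\right),8 \right)} + 64\right)^{2} = \left(6 \left(-6\right) + 64\right)^{2} = \left(-36 + 64\right)^{2} = 28^{2} = 784$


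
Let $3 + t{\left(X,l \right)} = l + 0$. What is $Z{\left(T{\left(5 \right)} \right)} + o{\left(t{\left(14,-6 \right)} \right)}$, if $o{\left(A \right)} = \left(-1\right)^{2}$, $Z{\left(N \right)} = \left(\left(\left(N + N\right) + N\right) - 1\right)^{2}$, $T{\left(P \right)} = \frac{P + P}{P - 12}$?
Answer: $\frac{1418}{49} \approx 28.939$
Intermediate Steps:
$t{\left(X,l \right)} = -3 + l$ ($t{\left(X,l \right)} = -3 + \left(l + 0\right) = -3 + l$)
$T{\left(P \right)} = \frac{2 P}{-12 + P}$
$Z{\left(N \right)} = \left(-1 + 3 N\right)^{2}$ ($Z{\left(N \right)} = \left(\left(2 N + N\right) - 1\right)^{2} = \left(3 N - 1\right)^{2} = \left(-1 + 3 N\right)^{2}$)
$o{\left(A \right)} = 1$
$Z{\left(T{\left(5 \right)} \right)} + o{\left(t{\left(14,-6 \right)} \right)} = \left(-1 + 3 \cdot 2 \cdot 5 \frac{1}{-12 + 5}\right)^{2} + 1 = \left(-1 + 3 \cdot 2 \cdot 5 \frac{1}{-7}\right)^{2} + 1 = \left(-1 + 3 \cdot 2 \cdot 5 \left(- \frac{1}{7}\right)\right)^{2} + 1 = \left(-1 + 3 \left(- \frac{10}{7}\right)\right)^{2} + 1 = \left(-1 - \frac{30}{7}\right)^{2} + 1 = \left(- \frac{37}{7}\right)^{2} + 1 = \frac{1369}{49} + 1 = \frac{1418}{49}$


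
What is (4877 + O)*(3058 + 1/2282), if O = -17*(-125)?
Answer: 24431227857/1141 ≈ 2.1412e+7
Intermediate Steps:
O = 2125
(4877 + O)*(3058 + 1/2282) = (4877 + 2125)*(3058 + 1/2282) = 7002*(3058 + 1/2282) = 7002*(6978357/2282) = 24431227857/1141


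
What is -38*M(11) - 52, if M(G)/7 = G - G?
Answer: -52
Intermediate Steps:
M(G) = 0 (M(G) = 7*(G - G) = 7*0 = 0)
-38*M(11) - 52 = -38*0 - 52 = 0 - 52 = -52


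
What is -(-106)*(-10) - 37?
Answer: -1097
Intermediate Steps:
-(-106)*(-10) - 37 = -106*10 - 37 = -1060 - 37 = -1097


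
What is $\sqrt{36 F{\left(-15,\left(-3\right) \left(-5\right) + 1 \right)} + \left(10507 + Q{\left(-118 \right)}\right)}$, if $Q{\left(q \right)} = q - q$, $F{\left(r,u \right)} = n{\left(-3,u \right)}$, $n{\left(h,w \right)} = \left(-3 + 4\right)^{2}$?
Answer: $\sqrt{10543} \approx 102.68$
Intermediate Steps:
$n{\left(h,w \right)} = 1$ ($n{\left(h,w \right)} = 1^{2} = 1$)
$F{\left(r,u \right)} = 1$
$Q{\left(q \right)} = 0$
$\sqrt{36 F{\left(-15,\left(-3\right) \left(-5\right) + 1 \right)} + \left(10507 + Q{\left(-118 \right)}\right)} = \sqrt{36 \cdot 1 + \left(10507 + 0\right)} = \sqrt{36 + 10507} = \sqrt{10543}$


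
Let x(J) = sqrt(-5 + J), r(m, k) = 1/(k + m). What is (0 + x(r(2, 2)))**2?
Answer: -19/4 ≈ -4.7500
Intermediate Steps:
(0 + x(r(2, 2)))**2 = (0 + sqrt(-5 + 1/(2 + 2)))**2 = (0 + sqrt(-5 + 1/4))**2 = (0 + sqrt(-19/4))**2 = (0 + I*sqrt(19)/2)**2 = (I*sqrt(19)/2)**2 = -19/4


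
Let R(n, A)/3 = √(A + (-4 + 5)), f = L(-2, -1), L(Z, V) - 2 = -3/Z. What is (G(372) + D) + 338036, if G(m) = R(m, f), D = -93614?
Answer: 244422 + 9*√2/2 ≈ 2.4443e+5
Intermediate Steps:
L(Z, V) = 2 - 3/Z
f = 7/2 (f = 2 - 3/(-2) = 2 - 3*(-½) = 2 + 3/2 = 7/2 ≈ 3.5000)
R(n, A) = 3*√(1 + A) (R(n, A) = 3*√(A + (-4 + 5)) = 3*√(A + 1) = 3*√(1 + A))
G(m) = 9*√2/2 (G(m) = 3*√(1 + 7/2) = 3*√(9/2) = 3*(3*√2/2) = 9*√2/2)
(G(372) + D) + 338036 = (9*√2/2 - 93614) + 338036 = (-93614 + 9*√2/2) + 338036 = 244422 + 9*√2/2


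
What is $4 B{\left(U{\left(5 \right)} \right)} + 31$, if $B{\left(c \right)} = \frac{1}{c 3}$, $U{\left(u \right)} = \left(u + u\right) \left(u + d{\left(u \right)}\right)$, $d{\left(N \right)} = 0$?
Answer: $\frac{2327}{75} \approx 31.027$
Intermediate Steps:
$U{\left(u \right)} = 2 u^{2}$ ($U{\left(u \right)} = \left(u + u\right) \left(u + 0\right) = 2 u u = 2 u^{2}$)
$B{\left(c \right)} = \frac{1}{3 c}$
$4 B{\left(U{\left(5 \right)} \right)} + 31 = 4 \frac{1}{3 \cdot 2 \cdot 5^{2}} + 31 = 4 \frac{1}{3 \cdot 2 \cdot 25} + 31 = 4 \frac{1}{3 \cdot 50} + 31 = 4 \cdot \frac{1}{3} \cdot \frac{1}{50} + 31 = 4 \cdot \frac{1}{150} + 31 = \frac{2}{75} + 31 = \frac{2327}{75}$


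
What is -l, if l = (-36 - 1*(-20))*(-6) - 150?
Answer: 54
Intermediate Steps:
l = -54 (l = (-36 + 20)*(-6) - 150 = -16*(-6) - 150 = 96 - 150 = -54)
-l = -1*(-54) = 54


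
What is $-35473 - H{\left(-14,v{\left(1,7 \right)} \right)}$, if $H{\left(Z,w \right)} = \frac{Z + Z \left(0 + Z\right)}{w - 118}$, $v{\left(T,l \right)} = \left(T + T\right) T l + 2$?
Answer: $- \frac{1809032}{51} \approx -35471.0$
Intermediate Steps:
$v{\left(T,l \right)} = 2 + 2 l T^{2}$ ($v{\left(T,l \right)} = 2 T T l + 2 = 2 T^{2} l + 2 = 2 l T^{2} + 2 = 2 + 2 l T^{2}$)
$H{\left(Z,w \right)} = \frac{Z + Z^{2}}{-118 + w}$ ($H{\left(Z,w \right)} = \frac{Z + Z Z}{-118 + w} = \frac{Z + Z^{2}}{-118 + w}$)
$-35473 - H{\left(-14,v{\left(1,7 \right)} \right)} = -35473 - - \frac{14 \left(1 - 14\right)}{-118 + \left(2 + 2 \cdot 7 \cdot 1^{2}\right)} = -35473 - \left(-14\right) \frac{1}{-118 + \left(2 + 2 \cdot 7 \cdot 1\right)} \left(-13\right) = -35473 - \left(-14\right) \frac{1}{-118 + \left(2 + 14\right)} \left(-13\right) = -35473 - \left(-14\right) \frac{1}{-118 + 16} \left(-13\right) = -35473 - \left(-14\right) \frac{1}{-102} \left(-13\right) = -35473 - \left(-14\right) \left(- \frac{1}{102}\right) \left(-13\right) = -35473 - - \frac{91}{51} = -35473 + \frac{91}{51} = - \frac{1809032}{51}$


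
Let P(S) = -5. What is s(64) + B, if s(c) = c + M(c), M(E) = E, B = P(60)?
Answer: 123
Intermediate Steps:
B = -5
s(c) = 2*c (s(c) = c + c = 2*c)
s(64) + B = 2*64 - 5 = 128 - 5 = 123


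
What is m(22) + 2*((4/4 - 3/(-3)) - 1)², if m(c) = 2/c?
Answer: 23/11 ≈ 2.0909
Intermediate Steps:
m(22) + 2*((4/4 - 3/(-3)) - 1)² = 2/22 + 2*((4/4 - 3/(-3)) - 1)² = 2*(1/22) + 2*((4*(¼) - 3*(-⅓)) - 1)² = 1/11 + 2*((1 + 1) - 1)² = 1/11 + 2*(2 - 1)² = 1/11 + 2*1² = 1/11 + 2*1 = 1/11 + 2 = 23/11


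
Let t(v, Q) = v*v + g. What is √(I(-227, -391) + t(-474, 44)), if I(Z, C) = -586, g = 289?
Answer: 3*√24931 ≈ 473.69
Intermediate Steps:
t(v, Q) = 289 + v² (t(v, Q) = v*v + 289 = v² + 289 = 289 + v²)
√(I(-227, -391) + t(-474, 44)) = √(-586 + (289 + (-474)²)) = √(-586 + (289 + 224676)) = √(-586 + 224965) = √224379 = 3*√24931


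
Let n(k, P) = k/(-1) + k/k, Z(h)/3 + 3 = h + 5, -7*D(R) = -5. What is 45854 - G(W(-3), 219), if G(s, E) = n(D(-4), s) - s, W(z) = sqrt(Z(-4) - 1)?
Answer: 320976/7 + I*sqrt(7) ≈ 45854.0 + 2.6458*I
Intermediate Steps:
D(R) = 5/7 (D(R) = -1/7*(-5) = 5/7)
Z(h) = 6 + 3*h (Z(h) = -9 + 3*(h + 5) = -9 + 3*(5 + h) = -9 + (15 + 3*h) = 6 + 3*h)
W(z) = I*sqrt(7) (W(z) = sqrt((6 + 3*(-4)) - 1) = sqrt((6 - 12) - 1) = sqrt(-6 - 1) = sqrt(-7) = I*sqrt(7))
n(k, P) = 1 - k (n(k, P) = k*(-1) + 1 = -k + 1 = 1 - k)
G(s, E) = 2/7 - s (G(s, E) = (1 - 1*5/7) - s = (1 - 5/7) - s = 2/7 - s)
45854 - G(W(-3), 219) = 45854 - (2/7 - I*sqrt(7)) = 45854 + (-2/7 + I*sqrt(7)) = 320976/7 + I*sqrt(7)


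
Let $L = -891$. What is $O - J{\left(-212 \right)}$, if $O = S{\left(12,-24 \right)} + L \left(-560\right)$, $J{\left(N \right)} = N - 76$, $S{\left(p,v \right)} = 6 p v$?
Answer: $497520$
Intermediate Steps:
$S{\left(p,v \right)} = 6 p v$
$J{\left(N \right)} = -76 + N$ ($J{\left(N \right)} = N - 76 = -76 + N$)
$O = 497232$ ($O = 6 \cdot 12 \left(-24\right) - -498960 = -1728 + 498960 = 497232$)
$O - J{\left(-212 \right)} = 497232 - \left(-76 - 212\right) = 497232 - -288 = 497232 + 288 = 497520$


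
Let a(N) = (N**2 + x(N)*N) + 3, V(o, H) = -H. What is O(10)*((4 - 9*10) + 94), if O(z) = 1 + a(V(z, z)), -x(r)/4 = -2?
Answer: 192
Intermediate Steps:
x(r) = 8 (x(r) = -4*(-2) = 8)
a(N) = 3 + N**2 + 8*N (a(N) = (N**2 + 8*N) + 3 = 3 + N**2 + 8*N)
O(z) = 4 + z**2 - 8*z (O(z) = 1 + (3 + (-z)**2 + 8*(-z)) = 1 + (3 + z**2 - 8*z) = 4 + z**2 - 8*z)
O(10)*((4 - 9*10) + 94) = (4 + 10**2 - 8*10)*((4 - 9*10) + 94) = (4 + 100 - 80)*((4 - 90) + 94) = 24*(-86 + 94) = 24*8 = 192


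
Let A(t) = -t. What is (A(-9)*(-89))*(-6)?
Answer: 4806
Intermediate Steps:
(A(-9)*(-89))*(-6) = (-1*(-9)*(-89))*(-6) = (9*(-89))*(-6) = -801*(-6) = 4806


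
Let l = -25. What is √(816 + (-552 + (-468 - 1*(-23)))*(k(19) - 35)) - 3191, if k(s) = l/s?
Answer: -3191 + √13365246/19 ≈ -2998.6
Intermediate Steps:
k(s) = -25/s
√(816 + (-552 + (-468 - 1*(-23)))*(k(19) - 35)) - 3191 = √(816 + (-552 + (-468 - 1*(-23)))*(-25/19 - 35)) - 3191 = √(816 + (-552 + (-468 + 23))*(-25*1/19 - 35)) - 3191 = √(816 + (-552 - 445)*(-25/19 - 35)) - 3191 = √(816 - 997*(-690/19)) - 3191 = √(816 + 687930/19) - 3191 = √(703434/19) - 3191 = √13365246/19 - 3191 = -3191 + √13365246/19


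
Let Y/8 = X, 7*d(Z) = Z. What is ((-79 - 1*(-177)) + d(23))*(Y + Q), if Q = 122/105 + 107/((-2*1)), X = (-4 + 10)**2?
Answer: 35087701/1470 ≈ 23869.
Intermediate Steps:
d(Z) = Z/7
X = 36 (X = 6**2 = 36)
Y = 288 (Y = 8*36 = 288)
Q = -10991/210 (Q = 122*(1/105) + 107/(-2) = 122/105 + 107*(-1/2) = 122/105 - 107/2 = -10991/210 ≈ -52.338)
((-79 - 1*(-177)) + d(23))*(Y + Q) = ((-79 - 1*(-177)) + (1/7)*23)*(288 - 10991/210) = ((-79 + 177) + 23/7)*(49489/210) = (98 + 23/7)*(49489/210) = (709/7)*(49489/210) = 35087701/1470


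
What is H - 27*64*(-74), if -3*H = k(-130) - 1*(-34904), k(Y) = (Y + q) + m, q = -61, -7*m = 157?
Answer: 2442478/21 ≈ 1.1631e+5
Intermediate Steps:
m = -157/7 (m = -⅐*157 = -157/7 ≈ -22.429)
k(Y) = -584/7 + Y (k(Y) = (Y - 61) - 157/7 = (-61 + Y) - 157/7 = -584/7 + Y)
H = -242834/21 (H = -((-584/7 - 130) - 1*(-34904))/3 = -(-1494/7 + 34904)/3 = -⅓*242834/7 = -242834/21 ≈ -11564.)
H - 27*64*(-74) = -242834/21 - 27*64*(-74) = -242834/21 - 1728*(-74) = -242834/21 + 127872 = 2442478/21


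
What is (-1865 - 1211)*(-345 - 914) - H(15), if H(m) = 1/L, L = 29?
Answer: 112307835/29 ≈ 3.8727e+6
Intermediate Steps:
H(m) = 1/29
(-1865 - 1211)*(-345 - 914) - H(15) = (-1865 - 1211)*(-345 - 914) - 1*1/29 = -3076*(-1259) - 1/29 = 3872684 - 1/29 = 112307835/29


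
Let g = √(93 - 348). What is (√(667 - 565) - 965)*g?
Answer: I*√255*(-965 + √102) ≈ -15249.0*I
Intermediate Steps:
g = I*√255 (g = √(-255) = I*√255 ≈ 15.969*I)
(√(667 - 565) - 965)*g = (√(667 - 565) - 965)*(I*√255) = (√102 - 965)*(I*√255) = (-965 + √102)*(I*√255) = I*√255*(-965 + √102)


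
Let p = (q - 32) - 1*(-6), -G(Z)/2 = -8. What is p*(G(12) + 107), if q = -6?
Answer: -3936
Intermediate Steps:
G(Z) = 16 (G(Z) = -2*(-8) = 16)
p = -32 (p = (-6 - 32) - 1*(-6) = -38 + 6 = -32)
p*(G(12) + 107) = -32*(16 + 107) = -32*123 = -3936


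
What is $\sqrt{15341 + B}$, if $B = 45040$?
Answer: $3 \sqrt{6709} \approx 245.73$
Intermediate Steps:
$\sqrt{15341 + B} = \sqrt{15341 + 45040} = \sqrt{60381} = 3 \sqrt{6709}$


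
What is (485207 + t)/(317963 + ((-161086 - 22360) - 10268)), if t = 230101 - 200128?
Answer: 515180/124249 ≈ 4.1463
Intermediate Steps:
t = 29973
(485207 + t)/(317963 + ((-161086 - 22360) - 10268)) = (485207 + 29973)/(317963 + ((-161086 - 22360) - 10268)) = 515180/(317963 + (-183446 - 10268)) = 515180/(317963 - 193714) = 515180/124249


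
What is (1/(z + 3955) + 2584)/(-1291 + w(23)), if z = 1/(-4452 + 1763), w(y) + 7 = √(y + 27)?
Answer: -17835056843065/8958674340738 - 137404135925*√2/17917348681476 ≈ -2.0017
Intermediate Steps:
w(y) = -7 + √(27 + y) (w(y) = -7 + √(y + 27) = -7 + √(27 + y))
z = -1/2689 (z = 1/(-2689) = -1/2689 ≈ -0.00037189)
(1/(z + 3955) + 2584)/(-1291 + w(23)) = (1/(-1/2689 + 3955) + 2584)/(-1291 + (-7 + √(27 + 23))) = (1/(10634994/2689) + 2584)/(-1291 + (-7 + √50)) = (2689/10634994 + 2584)/(-1291 + (-7 + 5*√2)) = 27480827185/(10634994*(-1298 + 5*√2))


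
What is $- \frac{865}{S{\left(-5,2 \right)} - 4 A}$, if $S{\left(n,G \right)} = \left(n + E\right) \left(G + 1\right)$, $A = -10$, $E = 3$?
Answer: $- \frac{865}{34} \approx -25.441$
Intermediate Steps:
$S{\left(n,G \right)} = \left(1 + G\right) \left(3 + n\right)$ ($S{\left(n,G \right)} = \left(n + 3\right) \left(G + 1\right) = \left(3 + n\right) \left(1 + G\right) = \left(1 + G\right) \left(3 + n\right)$)
$- \frac{865}{S{\left(-5,2 \right)} - 4 A} = - \frac{865}{\left(3 - 5 + 3 \cdot 2 + 2 \left(-5\right)\right) - -40} = - \frac{865}{\left(3 - 5 + 6 - 10\right) + 40} = - \frac{865}{-6 + 40} = - \frac{865}{34}$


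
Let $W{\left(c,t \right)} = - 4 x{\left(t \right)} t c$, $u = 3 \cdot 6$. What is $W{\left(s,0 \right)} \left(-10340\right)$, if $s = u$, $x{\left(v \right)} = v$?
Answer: $0$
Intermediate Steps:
$u = 18$
$s = 18$
$W{\left(c,t \right)} = - 4 c t^{2}$ ($W{\left(c,t \right)} = - 4 t t c = - 4 t^{2} c = - 4 c t^{2}$)
$W{\left(s,0 \right)} \left(-10340\right) = \left(-4\right) 18 \cdot 0^{2} \left(-10340\right) = \left(-4\right) 18 \cdot 0 \left(-10340\right) = 0 \left(-10340\right) = 0$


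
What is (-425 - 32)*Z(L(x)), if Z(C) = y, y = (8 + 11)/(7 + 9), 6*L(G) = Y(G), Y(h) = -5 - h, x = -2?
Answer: -8683/16 ≈ -542.69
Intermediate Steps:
L(G) = -5/6 - G/6 (L(G) = (-5 - G)/6 = -5/6 - G/6)
y = 19/16 ≈ 1.1875
Z(C) = 19/16
(-425 - 32)*Z(L(x)) = (-425 - 32)*(19/16) = -457*19/16 = -8683/16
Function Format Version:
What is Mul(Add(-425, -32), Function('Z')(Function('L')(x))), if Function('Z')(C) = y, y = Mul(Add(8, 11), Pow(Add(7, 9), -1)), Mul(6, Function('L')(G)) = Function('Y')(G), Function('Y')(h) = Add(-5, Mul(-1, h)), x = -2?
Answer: Rational(-8683, 16) ≈ -542.69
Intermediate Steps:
Function('L')(G) = Add(Rational(-5, 6), Mul(Rational(-1, 6), G)) (Function('L')(G) = Mul(Rational(1, 6), Add(-5, Mul(-1, G))) = Add(Rational(-5, 6), Mul(Rational(-1, 6), G)))
y = Rational(19, 16) (y = Mul(19, Pow(16, -1)) = Mul(19, Rational(1, 16)) = Rational(19, 16) ≈ 1.1875)
Function('Z')(C) = Rational(19, 16)
Mul(Add(-425, -32), Function('Z')(Function('L')(x))) = Mul(Add(-425, -32), Rational(19, 16)) = Mul(-457, Rational(19, 16)) = Rational(-8683, 16)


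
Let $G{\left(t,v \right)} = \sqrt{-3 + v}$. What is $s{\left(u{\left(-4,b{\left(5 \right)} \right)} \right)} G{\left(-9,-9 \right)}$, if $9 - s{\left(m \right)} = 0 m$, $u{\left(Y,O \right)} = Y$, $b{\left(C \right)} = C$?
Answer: $18 i \sqrt{3} \approx 31.177 i$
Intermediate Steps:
$s{\left(m \right)} = 9$ ($s{\left(m \right)} = 9 - 0 m = 9 - 0 = 9 + 0 = 9$)
$s{\left(u{\left(-4,b{\left(5 \right)} \right)} \right)} G{\left(-9,-9 \right)} = 9 \sqrt{-3 - 9} = 9 \sqrt{-12} = 9 \cdot 2 i \sqrt{3} = 18 i \sqrt{3}$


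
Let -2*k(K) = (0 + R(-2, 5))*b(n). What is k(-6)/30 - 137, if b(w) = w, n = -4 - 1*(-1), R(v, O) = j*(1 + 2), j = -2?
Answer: -1373/10 ≈ -137.30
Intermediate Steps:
R(v, O) = -6 (R(v, O) = -2*(1 + 2) = -2*3 = -6)
n = -3 (n = -4 + 1 = -3)
k(K) = -9 (k(K) = -(0 - 6)*(-3)/2 = -(-3)*(-3) = -½*18 = -9)
k(-6)/30 - 137 = -9/30 - 137 = (1/30)*(-9) - 137 = -3/10 - 137 = -1373/10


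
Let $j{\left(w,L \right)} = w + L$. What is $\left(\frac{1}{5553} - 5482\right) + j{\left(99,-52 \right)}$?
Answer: $- \frac{30180554}{5553} \approx -5435.0$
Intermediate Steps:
$j{\left(w,L \right)} = L + w$
$\left(\frac{1}{5553} - 5482\right) + j{\left(99,-52 \right)} = \left(\frac{1}{5553} - 5482\right) + \left(-52 + 99\right) = \left(\frac{1}{5553} - 5482\right) + 47 = - \frac{30441545}{5553} + 47 = - \frac{30180554}{5553}$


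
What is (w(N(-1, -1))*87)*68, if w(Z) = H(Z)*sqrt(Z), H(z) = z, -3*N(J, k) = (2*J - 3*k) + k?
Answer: 0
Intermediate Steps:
N(J, k) = -2*J/3 + 2*k/3 (N(J, k) = -((2*J - 3*k) + k)/3 = -((-3*k + 2*J) + k)/3 = -(-2*k + 2*J)/3 = -2*J/3 + 2*k/3)
w(Z) = Z**(3/2) (w(Z) = Z*sqrt(Z) = Z**(3/2))
(w(N(-1, -1))*87)*68 = ((-2/3*(-1) + (2/3)*(-1))**(3/2)*87)*68 = ((2/3 - 2/3)**(3/2)*87)*68 = (0**(3/2)*87)*68 = (0*87)*68 = 0*68 = 0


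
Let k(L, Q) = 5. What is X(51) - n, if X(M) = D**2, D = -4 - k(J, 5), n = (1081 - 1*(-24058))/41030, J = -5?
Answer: 3298291/41030 ≈ 80.387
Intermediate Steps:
n = 25139/41030 (n = (1081 + 24058)*(1/41030) = 25139*(1/41030) = 25139/41030 ≈ 0.61270)
D = -9 (D = -4 - 1*5 = -4 - 5 = -9)
X(M) = 81 (X(M) = (-9)**2 = 81)
X(51) - n = 81 - 1*25139/41030 = 81 - 25139/41030 = 3298291/41030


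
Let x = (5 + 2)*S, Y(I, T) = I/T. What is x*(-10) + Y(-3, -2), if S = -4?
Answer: 563/2 ≈ 281.50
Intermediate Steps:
x = -28 (x = (5 + 2)*(-4) = 7*(-4) = -28)
x*(-10) + Y(-3, -2) = -28*(-10) - 3/(-2) = 280 - 3*(-1/2) = 280 + 3/2 = 563/2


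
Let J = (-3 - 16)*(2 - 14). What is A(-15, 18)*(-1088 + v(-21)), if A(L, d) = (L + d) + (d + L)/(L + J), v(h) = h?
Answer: -237326/71 ≈ -3342.6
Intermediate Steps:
J = 228 (J = -19*(-12) = 228)
A(L, d) = L + d + (L + d)/(228 + L) (A(L, d) = (L + d) + (d + L)/(L + 228) = (L + d) + (L + d)/(228 + L) = L + d + (L + d)/(228 + L))
A(-15, 18)*(-1088 + v(-21)) = (((-15)² + 229*(-15) + 229*18 - 15*18)/(228 - 15))*(-1088 - 21) = ((225 - 3435 + 4122 - 270)/213)*(-1109) = ((1/213)*642)*(-1109) = (214/71)*(-1109) = -237326/71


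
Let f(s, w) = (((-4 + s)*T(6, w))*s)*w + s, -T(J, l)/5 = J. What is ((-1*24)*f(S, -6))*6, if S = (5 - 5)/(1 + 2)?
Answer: 0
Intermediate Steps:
T(J, l) = -5*J
S = 0 (S = 0/3 = 0*(⅓) = 0)
f(s, w) = s + s*w*(120 - 30*s) (f(s, w) = (((-4 + s)*(-5*6))*s)*w + s = (((-4 + s)*(-30))*s)*w + s = ((120 - 30*s)*s)*w + s = (s*(120 - 30*s))*w + s = s*w*(120 - 30*s) + s = s + s*w*(120 - 30*s))
((-1*24)*f(S, -6))*6 = ((-1*24)*(0*(1 + 120*(-6) - 30*0*(-6))))*6 = -0*(1 - 720 + 0)*6 = -0*(-719)*6 = -24*0*6 = 0*6 = 0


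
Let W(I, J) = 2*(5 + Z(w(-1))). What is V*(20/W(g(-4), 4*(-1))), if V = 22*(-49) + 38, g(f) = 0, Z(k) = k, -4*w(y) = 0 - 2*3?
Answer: -1600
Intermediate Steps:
w(y) = 3/2 (w(y) = -(0 - 2*3)/4 = -(0 - 6)/4 = -¼*(-6) = 3/2)
W(I, J) = 13 (W(I, J) = 2*(5 + 3/2) = 2*(13/2) = 13)
V = -1040 (V = -1078 + 38 = -1040)
V*(20/W(g(-4), 4*(-1))) = -20800/13 = -1040*20/13 = -1600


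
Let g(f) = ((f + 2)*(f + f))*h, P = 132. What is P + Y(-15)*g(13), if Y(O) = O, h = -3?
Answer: 17682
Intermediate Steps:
g(f) = -6*f*(2 + f) (g(f) = ((f + 2)*(f + f))*(-3) = ((2 + f)*(2*f))*(-3) = (2*f*(2 + f))*(-3) = -6*f*(2 + f))
P + Y(-15)*g(13) = 132 - (-90)*13*(2 + 13) = 132 - (-90)*13*15 = 132 - 15*(-1170) = 132 + 17550 = 17682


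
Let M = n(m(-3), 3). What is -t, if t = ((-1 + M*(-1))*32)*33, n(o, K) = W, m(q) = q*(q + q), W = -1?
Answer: 0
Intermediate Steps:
m(q) = 2*q² (m(q) = q*(2*q) = 2*q²)
n(o, K) = -1
M = -1
t = 0 (t = ((-1 - 1*(-1))*32)*33 = ((-1 + 1)*32)*33 = (0*32)*33 = 0*33 = 0)
-t = -1*0 = 0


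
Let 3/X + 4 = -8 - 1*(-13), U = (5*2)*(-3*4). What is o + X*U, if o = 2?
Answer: -358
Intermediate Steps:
U = -120 (U = 10*(-12) = -120)
X = 3 (X = 3/(-4 + (-8 - 1*(-13))) = 3/(-4 + (-8 + 13)) = 3/(-4 + 5) = 3/1 = 3*1 = 3)
o + X*U = 2 + 3*(-120) = 2 - 360 = -358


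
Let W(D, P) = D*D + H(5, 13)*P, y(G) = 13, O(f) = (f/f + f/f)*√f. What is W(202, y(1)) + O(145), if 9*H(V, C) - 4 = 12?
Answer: 367444/9 + 2*√145 ≈ 40851.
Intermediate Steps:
H(V, C) = 16/9 (H(V, C) = 4/9 + (⅑)*12 = 4/9 + 4/3 = 16/9)
O(f) = 2*√f (O(f) = (1 + 1)*√f = 2*√f)
W(D, P) = D² + 16*P/9 (W(D, P) = D*D + 16*P/9 = D² + 16*P/9)
W(202, y(1)) + O(145) = (202² + (16/9)*13) + 2*√145 = (40804 + 208/9) + 2*√145 = 367444/9 + 2*√145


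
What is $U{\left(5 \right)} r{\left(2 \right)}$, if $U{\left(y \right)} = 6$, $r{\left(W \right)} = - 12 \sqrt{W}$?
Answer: $- 72 \sqrt{2} \approx -101.82$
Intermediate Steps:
$U{\left(5 \right)} r{\left(2 \right)} = 6 \left(- 12 \sqrt{2}\right) = - 72 \sqrt{2}$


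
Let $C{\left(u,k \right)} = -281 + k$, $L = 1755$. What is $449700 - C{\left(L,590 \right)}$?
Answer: $449391$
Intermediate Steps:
$449700 - C{\left(L,590 \right)} = 449700 - \left(-281 + 590\right) = 449700 - 309 = 449391$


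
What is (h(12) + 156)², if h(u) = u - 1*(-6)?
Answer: 30276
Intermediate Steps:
h(u) = 6 + u (h(u) = u + 6 = 6 + u)
(h(12) + 156)² = ((6 + 12) + 156)² = (18 + 156)² = 174² = 30276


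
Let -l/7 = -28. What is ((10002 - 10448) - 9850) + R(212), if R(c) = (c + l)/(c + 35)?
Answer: -2542704/247 ≈ -10294.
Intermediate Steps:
l = 196 (l = -7*(-28) = 196)
R(c) = (196 + c)/(35 + c) (R(c) = (c + 196)/(c + 35) = (196 + c)/(35 + c))
((10002 - 10448) - 9850) + R(212) = ((10002 - 10448) - 9850) + (196 + 212)/(35 + 212) = (-446 - 9850) + 408/247 = -10296 + (1/247)*408 = -10296 + 408/247 = -2542704/247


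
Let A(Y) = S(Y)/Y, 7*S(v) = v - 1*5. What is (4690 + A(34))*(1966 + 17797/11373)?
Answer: 8326144080545/902258 ≈ 9.2281e+6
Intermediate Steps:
S(v) = -5/7 + v/7 (S(v) = (v - 1*5)/7 = (v - 5)/7 = (-5 + v)/7 = -5/7 + v/7)
A(Y) = (-5/7 + Y/7)/Y
(4690 + A(34))*(1966 + 17797/11373) = (4690 + (⅐)*(-5 + 34)/34)*(1966 + 17797/11373) = (4690 + (⅐)*(1/34)*29)*(1966 + 17797*(1/11373)) = (4690 + 29/238)*(1966 + 17797/11373) = (1116249/238)*(22377115/11373) = 8326144080545/902258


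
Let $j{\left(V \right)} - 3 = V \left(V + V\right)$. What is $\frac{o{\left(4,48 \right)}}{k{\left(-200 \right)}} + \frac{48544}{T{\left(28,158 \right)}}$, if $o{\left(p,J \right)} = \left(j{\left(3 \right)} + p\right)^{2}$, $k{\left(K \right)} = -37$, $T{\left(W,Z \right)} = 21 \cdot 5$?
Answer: $\frac{1730503}{3885} \approx 445.43$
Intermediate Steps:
$T{\left(W,Z \right)} = 105$
$j{\left(V \right)} = 3 + 2 V^{2}$ ($j{\left(V \right)} = 3 + V \left(V + V\right) = 3 + V 2 V = 3 + 2 V^{2}$)
$o{\left(p,J \right)} = \left(21 + p\right)^{2}$ ($o{\left(p,J \right)} = \left(\left(3 + 2 \cdot 3^{2}\right) + p\right)^{2} = \left(\left(3 + 2 \cdot 9\right) + p\right)^{2} = \left(\left(3 + 18\right) + p\right)^{2} = \left(21 + p\right)^{2}$)
$\frac{o{\left(4,48 \right)}}{k{\left(-200 \right)}} + \frac{48544}{T{\left(28,158 \right)}} = \frac{\left(21 + 4\right)^{2}}{-37} + \frac{48544}{105} = 25^{2} \left(- \frac{1}{37}\right) + 48544 \cdot \frac{1}{105} = 625 \left(- \frac{1}{37}\right) + \frac{48544}{105} = - \frac{625}{37} + \frac{48544}{105} = \frac{1730503}{3885}$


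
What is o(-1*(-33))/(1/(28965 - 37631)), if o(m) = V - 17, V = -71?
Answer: 762608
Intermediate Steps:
o(m) = -88 (o(m) = -71 - 17 = -88)
o(-1*(-33))/(1/(28965 - 37631)) = -88/(1/(28965 - 37631)) = -88/(1/(-8666)) = -88/(-1/8666) = -88*(-8666) = 762608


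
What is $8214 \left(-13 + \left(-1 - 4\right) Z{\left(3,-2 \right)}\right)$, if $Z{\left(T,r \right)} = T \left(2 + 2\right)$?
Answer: $-599622$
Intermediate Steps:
$Z{\left(T,r \right)} = 4 T$ ($Z{\left(T,r \right)} = T 4 = 4 T$)
$8214 \left(-13 + \left(-1 - 4\right) Z{\left(3,-2 \right)}\right) = 8214 \left(-13 + \left(-1 - 4\right) 4 \cdot 3\right) = 8214 \left(-13 - 60\right) = 8214 \left(-73\right) = -599622$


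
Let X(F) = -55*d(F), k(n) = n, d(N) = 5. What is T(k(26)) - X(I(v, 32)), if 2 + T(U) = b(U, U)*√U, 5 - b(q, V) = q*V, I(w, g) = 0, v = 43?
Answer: 273 - 671*√26 ≈ -3148.4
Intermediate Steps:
b(q, V) = 5 - V*q (b(q, V) = 5 - q*V = 5 - V*q)
T(U) = -2 + √U*(5 - U²) (T(U) = -2 + (5 - U*U)*√U = -2 + (5 - U²)*√U = -2 + √U*(5 - U²))
X(F) = -275 (X(F) = -55*5 = -275)
T(k(26)) - X(I(v, 32)) = (-2 + √26*(5 - 1*26²)) - 1*(-275) = (-2 + √26*(5 - 1*676)) + 275 = (-2 + √26*(5 - 676)) + 275 = (-2 + √26*(-671)) + 275 = (-2 - 671*√26) + 275 = 273 - 671*√26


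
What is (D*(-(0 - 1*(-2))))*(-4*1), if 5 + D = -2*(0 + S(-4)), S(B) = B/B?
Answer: -56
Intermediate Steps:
S(B) = 1
D = -7 (D = -5 - 2*(0 + 1) = -5 - 2*1 = -5 - 2 = -7)
(D*(-(0 - 1*(-2))))*(-4*1) = (-(-7)*(0 - 1*(-2)))*(-4*1) = -(-7)*(0 + 2)*(-4) = -(-7)*2*(-4) = -7*(-2)*(-4) = 14*(-4) = -56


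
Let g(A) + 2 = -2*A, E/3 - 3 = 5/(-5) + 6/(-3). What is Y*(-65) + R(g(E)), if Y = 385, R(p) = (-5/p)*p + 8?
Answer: -25022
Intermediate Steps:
E = 0 (E = 9 + 3*(5/(-5) + 6/(-3)) = 9 + 3*(5*(-⅕) + 6*(-⅓)) = 9 + 3*(-1 - 2) = 9 + 3*(-3) = 9 - 9 = 0)
g(A) = -2 - 2*A
R(p) = 3 (R(p) = -5 + 8 = 3)
Y*(-65) + R(g(E)) = 385*(-65) + 3 = -25025 + 3 = -25022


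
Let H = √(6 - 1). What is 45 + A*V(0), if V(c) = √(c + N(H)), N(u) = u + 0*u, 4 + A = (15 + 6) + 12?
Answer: 45 + 29*5^(¼) ≈ 88.365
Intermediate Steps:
H = √5 ≈ 2.2361
A = 29 (A = -4 + ((15 + 6) + 12) = -4 + (21 + 12) = -4 + 33 = 29)
N(u) = u (N(u) = u + 0 = u)
V(c) = √(c + √5)
45 + A*V(0) = 45 + 29*√(0 + √5) = 45 + 29*√(√5) = 45 + 29*5^(¼)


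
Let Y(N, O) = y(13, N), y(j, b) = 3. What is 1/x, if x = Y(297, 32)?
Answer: 1/3 ≈ 0.33333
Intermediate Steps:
Y(N, O) = 3
x = 3
1/x = 1/3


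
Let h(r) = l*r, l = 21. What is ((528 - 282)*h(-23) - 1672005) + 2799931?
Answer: 1009108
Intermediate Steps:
h(r) = 21*r
((528 - 282)*h(-23) - 1672005) + 2799931 = ((528 - 282)*(21*(-23)) - 1672005) + 2799931 = (246*(-483) - 1672005) + 2799931 = (-118818 - 1672005) + 2799931 = -1790823 + 2799931 = 1009108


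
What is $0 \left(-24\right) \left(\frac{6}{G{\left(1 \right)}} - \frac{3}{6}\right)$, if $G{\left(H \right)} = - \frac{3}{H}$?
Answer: $0$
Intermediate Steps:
$0 \left(-24\right) \left(\frac{6}{G{\left(1 \right)}} - \frac{3}{6}\right) = 0 \left(-24\right) \left(\frac{6}{\left(-3\right) 1^{-1}} - \frac{3}{6}\right) = 0 \left(\frac{6}{\left(-3\right) 1} - \frac{1}{2}\right) = 0 \left(\frac{6}{-3} - \frac{1}{2}\right) = 0 \left(6 \left(- \frac{1}{3}\right) - \frac{1}{2}\right) = 0 \left(-2 - \frac{1}{2}\right) = 0 \left(- \frac{5}{2}\right) = 0$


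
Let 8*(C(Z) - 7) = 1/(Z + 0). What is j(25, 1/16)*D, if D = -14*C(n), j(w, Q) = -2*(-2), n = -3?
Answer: -1169/3 ≈ -389.67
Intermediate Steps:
C(Z) = 7 + 1/(8*Z) (C(Z) = 7 + 1/(8*(Z + 0)) = 7 + 1/(8*Z))
j(w, Q) = 4
D = -1169/12 (D = -14*(7 + (⅛)/(-3)) = -14*(7 + (⅛)*(-⅓)) = -14*(7 - 1/24) = -14*167/24 = -1169/12 ≈ -97.417)
j(25, 1/16)*D = 4*(-1169/12) = -1169/3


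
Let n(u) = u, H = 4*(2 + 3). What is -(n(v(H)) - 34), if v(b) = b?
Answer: 14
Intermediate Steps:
H = 20 (H = 4*5 = 20)
-(n(v(H)) - 34) = -(20 - 34) = -1*(-14) = 14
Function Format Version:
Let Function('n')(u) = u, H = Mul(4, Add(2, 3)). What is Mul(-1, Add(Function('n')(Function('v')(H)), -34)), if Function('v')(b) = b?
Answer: 14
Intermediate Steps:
H = 20 (H = Mul(4, 5) = 20)
Mul(-1, Add(Function('n')(Function('v')(H)), -34)) = Mul(-1, Add(20, -34)) = Mul(-1, -14) = 14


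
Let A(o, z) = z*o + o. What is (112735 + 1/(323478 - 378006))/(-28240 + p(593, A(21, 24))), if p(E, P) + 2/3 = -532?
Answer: -6147214079/1568915968 ≈ -3.9181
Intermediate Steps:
A(o, z) = o + o*z (A(o, z) = o*z + o = o + o*z)
p(E, P) = -1598/3 (p(E, P) = -2/3 - 532 = -1598/3)
(112735 + 1/(323478 - 378006))/(-28240 + p(593, A(21, 24))) = (112735 + 1/(323478 - 378006))/(-28240 - 1598/3) = (112735 + 1/(-54528))/(-86318/3) = (112735 - 1/54528)*(-3/86318) = (6147214079/54528)*(-3/86318) = -6147214079/1568915968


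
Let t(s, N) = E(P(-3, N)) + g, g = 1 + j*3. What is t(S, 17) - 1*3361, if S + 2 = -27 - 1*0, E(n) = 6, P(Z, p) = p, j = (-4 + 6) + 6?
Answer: -3330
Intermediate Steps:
j = 8 (j = 2 + 6 = 8)
g = 25 (g = 1 + 8*3 = 1 + 24 = 25)
S = -29 (S = -2 + (-27 - 1*0) = -2 + (-27 + 0) = -2 - 27 = -29)
t(s, N) = 31 (t(s, N) = 6 + 25 = 31)
t(S, 17) - 1*3361 = 31 - 1*3361 = 31 - 3361 = -3330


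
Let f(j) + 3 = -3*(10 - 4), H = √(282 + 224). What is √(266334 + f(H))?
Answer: √266313 ≈ 516.05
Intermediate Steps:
H = √506 ≈ 22.494
f(j) = -21 (f(j) = -3 - 3*(10 - 4) = -3 - 3*6 = -3 - 18 = -21)
√(266334 + f(H)) = √(266334 - 21) = √266313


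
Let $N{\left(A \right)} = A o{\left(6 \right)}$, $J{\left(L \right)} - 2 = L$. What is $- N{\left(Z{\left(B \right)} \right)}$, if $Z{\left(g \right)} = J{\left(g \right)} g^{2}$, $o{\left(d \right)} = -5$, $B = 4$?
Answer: $480$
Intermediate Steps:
$J{\left(L \right)} = 2 + L$
$Z{\left(g \right)} = g^{2} \left(2 + g\right)$ ($Z{\left(g \right)} = \left(2 + g\right) g^{2} = g^{2} \left(2 + g\right)$)
$N{\left(A \right)} = - 5 A$ ($N{\left(A \right)} = A \left(-5\right) = - 5 A$)
$- N{\left(Z{\left(B \right)} \right)} = - \left(-5\right) 4^{2} \left(2 + 4\right) = - \left(-5\right) 16 \cdot 6 = - \left(-5\right) 96 = \left(-1\right) \left(-480\right) = 480$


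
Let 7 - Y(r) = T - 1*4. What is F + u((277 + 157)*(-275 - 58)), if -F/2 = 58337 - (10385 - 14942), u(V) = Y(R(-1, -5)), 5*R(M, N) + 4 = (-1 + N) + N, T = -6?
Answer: -125771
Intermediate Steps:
R(M, N) = -1 + 2*N/5 (R(M, N) = -4/5 + ((-1 + N) + N)/5 = -4/5 + (-1 + 2*N)/5 = -4/5 + (-1/5 + 2*N/5) = -1 + 2*N/5)
Y(r) = 17 (Y(r) = 7 - (-6 - 1*4) = 7 - (-6 - 4) = 7 - 1*(-10) = 7 + 10 = 17)
u(V) = 17
F = -125788 (F = -2*(58337 - (10385 - 14942)) = -2*(58337 - 1*(-4557)) = -2*(58337 + 4557) = -2*62894 = -125788)
F + u((277 + 157)*(-275 - 58)) = -125788 + 17 = -125771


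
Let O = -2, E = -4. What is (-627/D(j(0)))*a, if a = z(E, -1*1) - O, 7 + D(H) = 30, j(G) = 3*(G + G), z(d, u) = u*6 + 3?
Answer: 627/23 ≈ 27.261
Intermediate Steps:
z(d, u) = 3 + 6*u (z(d, u) = 6*u + 3 = 3 + 6*u)
j(G) = 6*G (j(G) = 3*(2*G) = 6*G)
D(H) = 23 (D(H) = -7 + 30 = 23)
a = -1 (a = (3 + 6*(-1*1)) - 1*(-2) = (3 + 6*(-1)) + 2 = (3 - 6) + 2 = -3 + 2 = -1)
(-627/D(j(0)))*a = -627/23*(-1) = 627/23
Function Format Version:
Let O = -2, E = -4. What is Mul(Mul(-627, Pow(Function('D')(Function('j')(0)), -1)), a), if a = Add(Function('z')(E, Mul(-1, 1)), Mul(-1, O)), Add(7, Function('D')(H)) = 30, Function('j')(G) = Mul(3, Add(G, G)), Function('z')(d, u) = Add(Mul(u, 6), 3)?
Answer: Rational(627, 23) ≈ 27.261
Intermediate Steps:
Function('z')(d, u) = Add(3, Mul(6, u)) (Function('z')(d, u) = Add(Mul(6, u), 3) = Add(3, Mul(6, u)))
Function('j')(G) = Mul(6, G) (Function('j')(G) = Mul(3, Mul(2, G)) = Mul(6, G))
Function('D')(H) = 23 (Function('D')(H) = Add(-7, 30) = 23)
a = -1 (a = Add(Add(3, Mul(6, Mul(-1, 1))), Mul(-1, -2)) = Add(Add(3, Mul(6, -1)), 2) = Add(Add(3, -6), 2) = Add(-3, 2) = -1)
Mul(Mul(-627, Pow(Function('D')(Function('j')(0)), -1)), a) = Mul(Mul(-627, Pow(23, -1)), -1) = Mul(Mul(-627, Rational(1, 23)), -1) = Mul(Rational(-627, 23), -1) = Rational(627, 23)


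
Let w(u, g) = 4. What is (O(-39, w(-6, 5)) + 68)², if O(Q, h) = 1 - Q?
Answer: 11664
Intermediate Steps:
(O(-39, w(-6, 5)) + 68)² = ((1 - 1*(-39)) + 68)² = ((1 + 39) + 68)² = (40 + 68)² = 108² = 11664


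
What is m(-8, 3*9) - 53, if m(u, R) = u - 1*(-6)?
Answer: -55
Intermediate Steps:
m(u, R) = 6 + u (m(u, R) = u + 6 = 6 + u)
m(-8, 3*9) - 53 = (6 - 8) - 53 = -2 - 53 = -55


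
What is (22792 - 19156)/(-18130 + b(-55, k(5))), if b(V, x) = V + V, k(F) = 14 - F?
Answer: -303/1520 ≈ -0.19934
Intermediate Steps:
b(V, x) = 2*V
(22792 - 19156)/(-18130 + b(-55, k(5))) = (22792 - 19156)/(-18130 + 2*(-55)) = 3636/(-18130 - 110) = 3636/(-18240) = 3636*(-1/18240) = -303/1520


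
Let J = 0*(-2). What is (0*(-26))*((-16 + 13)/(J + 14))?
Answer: 0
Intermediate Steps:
J = 0
(0*(-26))*((-16 + 13)/(J + 14)) = (0*(-26))*((-16 + 13)/(0 + 14)) = 0*(-3/14) = 0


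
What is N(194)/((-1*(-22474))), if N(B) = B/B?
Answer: 1/22474 ≈ 4.4496e-5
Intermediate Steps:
N(B) = 1
N(194)/((-1*(-22474))) = 1/(-1*(-22474)) = 1/22474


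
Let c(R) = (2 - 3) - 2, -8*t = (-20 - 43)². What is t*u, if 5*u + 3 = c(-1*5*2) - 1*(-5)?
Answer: 3969/40 ≈ 99.225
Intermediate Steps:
t = -3969/8 (t = -(-20 - 43)²/8 = -⅛*(-63)² = -⅛*3969 = -3969/8 ≈ -496.13)
c(R) = -3 (c(R) = -1 - 2 = -3)
u = -⅕ (u = -⅗ + (-3 - 1*(-5))/5 = -⅗ + (-3 + 5)/5 = -⅗ + (⅕)*2 = -⅗ + ⅖ = -⅕ ≈ -0.20000)
t*u = -3969/8*(-⅕) = 3969/40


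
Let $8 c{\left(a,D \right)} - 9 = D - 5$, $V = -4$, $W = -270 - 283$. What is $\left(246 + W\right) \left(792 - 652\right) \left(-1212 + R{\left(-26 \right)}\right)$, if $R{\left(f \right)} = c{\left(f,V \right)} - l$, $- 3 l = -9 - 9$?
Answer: $52349640$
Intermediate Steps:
$W = -553$
$l = 6$ ($l = - \frac{-9 - 9}{3} = \left(- \frac{1}{3}\right) \left(-18\right) = 6$)
$c{\left(a,D \right)} = \frac{1}{2} + \frac{D}{8}$ ($c{\left(a,D \right)} = \frac{9}{8} + \frac{D - 5}{8} = \frac{9}{8} + \frac{-5 + D}{8} = \frac{9}{8} + \left(- \frac{5}{8} + \frac{D}{8}\right) = \frac{1}{2} + \frac{D}{8}$)
$R{\left(f \right)} = -6$ ($R{\left(f \right)} = \left(\frac{1}{2} + \frac{1}{8} \left(-4\right)\right) - 6 = \left(\frac{1}{2} - \frac{1}{2}\right) - 6 = 0 - 6 = -6$)
$\left(246 + W\right) \left(792 - 652\right) \left(-1212 + R{\left(-26 \right)}\right) = \left(246 - 553\right) \left(792 - 652\right) \left(-1212 - 6\right) = \left(-307\right) 140 \left(-1218\right) = \left(-42980\right) \left(-1218\right) = 52349640$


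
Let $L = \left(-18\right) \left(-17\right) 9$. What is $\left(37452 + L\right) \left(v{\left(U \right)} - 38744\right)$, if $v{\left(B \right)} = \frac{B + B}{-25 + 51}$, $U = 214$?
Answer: $- \frac{20242032348}{13} \approx -1.5571 \cdot 10^{9}$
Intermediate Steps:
$L = 2754$ ($L = 306 \cdot 9 = 2754$)
$v{\left(B \right)} = \frac{B}{13}$ ($v{\left(B \right)} = \frac{2 B}{26} = 2 B \frac{1}{26} = \frac{B}{13}$)
$\left(37452 + L\right) \left(v{\left(U \right)} - 38744\right) = \left(37452 + 2754\right) \left(\frac{1}{13} \cdot 214 - 38744\right) = 40206 \left(\frac{214}{13} - 38744\right) = 40206 \left(- \frac{503458}{13}\right) = - \frac{20242032348}{13}$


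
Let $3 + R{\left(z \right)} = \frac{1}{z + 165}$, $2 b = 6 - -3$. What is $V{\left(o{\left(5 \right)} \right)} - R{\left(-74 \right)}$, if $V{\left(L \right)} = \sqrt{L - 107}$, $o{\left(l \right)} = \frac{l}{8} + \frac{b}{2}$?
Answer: $\frac{272}{91} + \frac{7 i \sqrt{34}}{4} \approx 2.989 + 10.204 i$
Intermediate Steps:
$b = \frac{9}{2}$ ($b = \frac{6 - -3}{2} = \frac{6 + 3}{2} = \frac{1}{2} \cdot 9 = \frac{9}{2} \approx 4.5$)
$R{\left(z \right)} = -3 + \frac{1}{165 + z}$ ($R{\left(z \right)} = -3 + \frac{1}{z + 165} = -3 + \frac{1}{165 + z}$)
$o{\left(l \right)} = \frac{9}{4} + \frac{l}{8}$ ($o{\left(l \right)} = \frac{l}{8} + \frac{9}{2 \cdot 2} = l \frac{1}{8} + \frac{9}{2} \cdot \frac{1}{2} = \frac{l}{8} + \frac{9}{4} = \frac{9}{4} + \frac{l}{8}$)
$V{\left(L \right)} = \sqrt{-107 + L}$ ($V{\left(L \right)} = \sqrt{L - 107} = \sqrt{-107 + L}$)
$V{\left(o{\left(5 \right)} \right)} - R{\left(-74 \right)} = \sqrt{-107 + \left(\frac{9}{4} + \frac{1}{8} \cdot 5\right)} - \frac{-494 - -222}{165 - 74} = \sqrt{-107 + \left(\frac{9}{4} + \frac{5}{8}\right)} - \frac{-494 + 222}{91} = \sqrt{-107 + \frac{23}{8}} - \frac{1}{91} \left(-272\right) = \sqrt{- \frac{833}{8}} - - \frac{272}{91} = \frac{7 i \sqrt{34}}{4} + \frac{272}{91} = \frac{272}{91} + \frac{7 i \sqrt{34}}{4}$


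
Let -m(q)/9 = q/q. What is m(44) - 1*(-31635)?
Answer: 31626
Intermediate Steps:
m(q) = -9 (m(q) = -9*q/q = -9*1 = -9)
m(44) - 1*(-31635) = -9 - 1*(-31635) = -9 + 31635 = 31626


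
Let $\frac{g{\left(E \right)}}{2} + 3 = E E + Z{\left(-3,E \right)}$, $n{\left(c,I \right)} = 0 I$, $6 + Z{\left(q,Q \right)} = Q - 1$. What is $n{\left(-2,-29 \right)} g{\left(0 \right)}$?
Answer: $0$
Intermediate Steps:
$Z{\left(q,Q \right)} = -7 + Q$ ($Z{\left(q,Q \right)} = -6 + \left(Q - 1\right) = -6 + \left(-1 + Q\right) = -7 + Q$)
$n{\left(c,I \right)} = 0$
$g{\left(E \right)} = -20 + 2 E + 2 E^{2}$ ($g{\left(E \right)} = -6 + 2 \left(E E + \left(-7 + E\right)\right) = -6 + 2 \left(E^{2} + \left(-7 + E\right)\right) = -6 + 2 \left(-7 + E + E^{2}\right) = -6 + \left(-14 + 2 E + 2 E^{2}\right) = -20 + 2 E + 2 E^{2}$)
$n{\left(-2,-29 \right)} g{\left(0 \right)} = 0 \left(-20 + 2 \cdot 0 + 2 \cdot 0^{2}\right) = 0 \left(-20 + 0 + 2 \cdot 0\right) = 0 \left(-20 + 0 + 0\right) = 0 \left(-20\right) = 0$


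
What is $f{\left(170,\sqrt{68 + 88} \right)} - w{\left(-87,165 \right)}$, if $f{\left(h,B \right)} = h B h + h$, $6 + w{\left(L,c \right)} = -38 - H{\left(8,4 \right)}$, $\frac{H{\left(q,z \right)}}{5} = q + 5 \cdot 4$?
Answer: $354 + 57800 \sqrt{39} \approx 3.6132 \cdot 10^{5}$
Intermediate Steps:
$H{\left(q,z \right)} = 100 + 5 q$ ($H{\left(q,z \right)} = 5 \left(q + 5 \cdot 4\right) = 5 \left(q + 20\right) = 5 \left(20 + q\right) = 100 + 5 q$)
$w{\left(L,c \right)} = -184$ ($w{\left(L,c \right)} = -6 - \left(138 + 40\right) = -6 - 178 = -184$)
$f{\left(h,B \right)} = h + B h^{2}$ ($f{\left(h,B \right)} = B h h + h = B h^{2} + h = h + B h^{2}$)
$f{\left(170,\sqrt{68 + 88} \right)} - w{\left(-87,165 \right)} = 170 \left(1 + \sqrt{68 + 88} \cdot 170\right) - -184 = 170 \left(1 + \sqrt{156} \cdot 170\right) + 184 = 170 \left(1 + 2 \sqrt{39} \cdot 170\right) + 184 = 170 \left(1 + 340 \sqrt{39}\right) + 184 = \left(170 + 57800 \sqrt{39}\right) + 184 = 354 + 57800 \sqrt{39}$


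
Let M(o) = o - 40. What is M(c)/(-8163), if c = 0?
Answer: 40/8163 ≈ 0.0049002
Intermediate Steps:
M(o) = -40 + o
M(c)/(-8163) = (-40 + 0)/(-8163) = -40*(-1/8163) = 40/8163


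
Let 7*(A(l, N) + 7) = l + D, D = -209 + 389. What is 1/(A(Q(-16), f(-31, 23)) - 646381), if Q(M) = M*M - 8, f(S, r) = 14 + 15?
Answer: -7/4524288 ≈ -1.5472e-6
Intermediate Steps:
f(S, r) = 29
D = 180
Q(M) = -8 + M**2 (Q(M) = M**2 - 8 = -8 + M**2)
A(l, N) = 131/7 + l/7 (A(l, N) = -7 + (l + 180)/7 = -7 + (180 + l)/7 = -7 + (180/7 + l/7) = 131/7 + l/7)
1/(A(Q(-16), f(-31, 23)) - 646381) = 1/((131/7 + (-8 + (-16)**2)/7) - 646381) = 1/((131/7 + (-8 + 256)/7) - 646381) = 1/((131/7 + (1/7)*248) - 646381) = 1/((131/7 + 248/7) - 646381) = 1/(379/7 - 646381) = 1/(-4524288/7) = -7/4524288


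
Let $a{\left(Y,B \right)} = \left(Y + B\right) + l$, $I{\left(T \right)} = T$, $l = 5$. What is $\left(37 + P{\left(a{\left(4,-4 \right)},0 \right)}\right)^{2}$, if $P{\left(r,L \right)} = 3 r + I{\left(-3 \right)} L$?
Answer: $2704$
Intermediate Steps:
$a{\left(Y,B \right)} = 5 + B + Y$ ($a{\left(Y,B \right)} = \left(Y + B\right) + 5 = \left(B + Y\right) + 5 = 5 + B + Y$)
$P{\left(r,L \right)} = - 3 L + 3 r$ ($P{\left(r,L \right)} = 3 r - 3 L = - 3 L + 3 r$)
$\left(37 + P{\left(a{\left(4,-4 \right)},0 \right)}\right)^{2} = \left(37 - - 3 \left(5 - 4 + 4\right)\right)^{2} = \left(37 + \left(0 + 3 \cdot 5\right)\right)^{2} = \left(37 + \left(0 + 15\right)\right)^{2} = \left(37 + 15\right)^{2} = 52^{2} = 2704$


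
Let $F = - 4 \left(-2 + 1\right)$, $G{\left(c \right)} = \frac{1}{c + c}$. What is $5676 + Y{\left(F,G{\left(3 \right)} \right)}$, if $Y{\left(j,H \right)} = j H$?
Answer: $\frac{17030}{3} \approx 5676.7$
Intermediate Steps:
$G{\left(c \right)} = \frac{1}{2 c}$
$F = 4$ ($F = \left(-4\right) \left(-1\right) = 4$)
$Y{\left(j,H \right)} = H j$
$5676 + Y{\left(F,G{\left(3 \right)} \right)} = 5676 + \frac{1}{2 \cdot 3} \cdot 4 = 5676 + \frac{1}{2} \cdot \frac{1}{3} \cdot 4 = 5676 + \frac{1}{6} \cdot 4 = 5676 + \frac{2}{3} = \frac{17030}{3}$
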